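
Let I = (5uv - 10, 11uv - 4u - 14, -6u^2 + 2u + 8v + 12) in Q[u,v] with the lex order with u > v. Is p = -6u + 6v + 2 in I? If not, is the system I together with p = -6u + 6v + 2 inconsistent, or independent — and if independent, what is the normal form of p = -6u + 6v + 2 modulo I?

Adjoining -6u + 6v + 2 makes the ideal the whole ring: the system is inconsistent.

First compute the reduced Gröbner basis of I by Buchberger's algorithm.
f_1 = 5uv - 10, LT = uv.
f_2 = 11uv - 4u - 14, LT = uv.
f_3 = -6u^2 + 2u + 8v + 12, LT = u^2.

S(f_1,f_2): lcm = uv. S = 4/11u - 8/11.
  leading term u: no divisor's leading term divides it; move 4/11u to the remainder.
  leading term 1: no divisor's leading term divides it; move -8/11 to the remainder.
  remainder 4/11u - 8/11 ≠ 0; add h_4 = 4/11u - 8/11 to the basis.

S(f_1,f_3): lcm = u^2v. S = 1/3uv - 2u + 4/3v^2 + 2v.
  leading term uv: subtract (1/15)·f_1 from 1/3uv - 2u + 4/3v^2 + 2v → -2u + 4/3v^2 + 2v + 2/3
  leading term u: subtract (-11/2)·h_4 from -2u + 4/3v^2 + 2v + 2/3 → 4/3v^2 + 2v - 10/3
  leading term v^2: no divisor's leading term divides it; move 4/3v^2 to the remainder.
  leading term v: no divisor's leading term divides it; move 2v to the remainder.
  leading term 1: no divisor's leading term divides it; move -10/3 to the remainder.
  remainder 4/3v^2 + 2v - 10/3 ≠ 0; add h_5 = 4/3v^2 + 2v - 10/3 to the basis.

S(f_2,f_3): lcm = u^2v. S = -4/11u^2 + 1/3uv - 14/11u + 4/3v^2 + 2v.
  leading term u^2: subtract (2/33)·f_3 from -4/11u^2 + 1/3uv - 14/11u + 4/3v^2 + 2v → 1/3uv - 46/33u + 4/3v^2 + 50/33v - 8/11
  leading term uv: subtract (1/15)·f_1 from 1/3uv - 46/33u + 4/3v^2 + 50/33v - 8/11 → -46/33u + 4/3v^2 + 50/33v - 2/33
  leading term u: subtract (-23/6)·h_4 from -46/33u + 4/3v^2 + 50/33v - 2/33 → 4/3v^2 + 50/33v - 94/33
  leading term v^2: subtract (1)·h_5 from 4/3v^2 + 50/33v - 94/33 → -16/33v + 16/33
  leading term v: no divisor's leading term divides it; move -16/33v to the remainder.
  leading term 1: no divisor's leading term divides it; move 16/33 to the remainder.
  remainder -16/33v + 16/33 ≠ 0; add h_6 = -16/33v + 16/33 to the basis.

The other S-polynomials (S(f_1,h_4), S(f_2,h_4), S(f_3,h_4), S(f_1,h_5), S(f_2,h_5), S(f_3,h_5), S(h_4,h_5), S(f_1,h_6), S(f_2,h_6), S(f_3,h_6), S(h_4,h_6), S(h_5,h_6)) all reduce to 0 modulo the current basis, so we have a Gröbner basis.
Inter-reduce: drop elements whose leading term is divisible by another's, tail-reduce, and make monic.
Reduced Gröbner basis: {u - 2, v - 1}.
Label its elements g_1 = u - 2, g_2 = v - 1.

Reduce p = -6u + 6v + 2 modulo G:
  leading term u: subtract (-6)·g_1 from -6u + 6v + 2 → 6v - 10
  leading term v: subtract (6)·g_2 from 6v - 10 → -4
  leading term 1: no divisor's leading term divides it; move -4 to the remainder.
  normal form = -4.
The normal form is nonzero, so p ∉ I. Since p minus its normal form lies in I, I + (p) = I + (r) where r = -4; decide whether this ideal is the whole ring.
Here r = -4 is a nonzero constant, hence a unit: 1 ∈ I + (p), the Gröbner basis of I + (p) is {1}, and the enlarged system has no common solution — adjoining p is inconsistent.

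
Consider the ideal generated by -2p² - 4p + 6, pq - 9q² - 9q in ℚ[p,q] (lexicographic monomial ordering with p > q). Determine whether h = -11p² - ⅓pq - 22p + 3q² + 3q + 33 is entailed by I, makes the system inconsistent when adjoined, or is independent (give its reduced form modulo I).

First compute the reduced Gröbner basis of I by Buchberger's algorithm.
f_1 = -2p² - 4p + 6, LT = p².
f_2 = pq - 9q² - 9q, LT = pq.

S(f_1,f_2): lcm = p²q. S = 9pq² + 11pq - 3q.
  leading term pq²: subtract (9q)·f_2 from 9pq² + 11pq - 3q → 11pq + 81q³ + 81q² - 3q
  leading term pq: subtract (11)·f_2 from 11pq + 81q³ + 81q² - 3q → 81q³ + 180q² + 96q
  leading term q³: no divisor's leading term divides it; move 81q³ to the remainder.
  leading term q²: no divisor's leading term divides it; move 180q² to the remainder.
  leading term q: no divisor's leading term divides it; move 96q to the remainder.
  remainder 81q³ + 180q² + 96q ≠ 0; add k_3 = 81q³ + 180q² + 96q to the basis.

The other S-polynomials (S(f_1,k_3), S(f_2,k_3)) all reduce to 0 modulo the current basis, so we have a Gröbner basis.
Inter-reduce: drop elements whose leading term is divisible by another's, tail-reduce, and make monic.
Reduced Gröbner basis: {p² + 2p - 3, pq - 9q² - 9q, q³ + 20/9q² + 32/27q}.
Label its elements g_1 = p² + 2p - 3, g_2 = pq - 9q² - 9q, g_3 = q³ + 20/9q² + 32/27q.

Reduce h = -11p² - ⅓pq - 22p + 3q² + 3q + 33 modulo G:
  leading term p²: subtract (-11)·g_1 from -11p² - ⅓pq - 22p + 3q² + 3q + 33 → -⅓pq + 3q² + 3q
  leading term pq: subtract (-⅓)·g_2 from -⅓pq + 3q² + 3q → 0
  normal form = 0.
Since the normal form is 0, h ∈ I.

Ideal membership is decidable via reduction modulo a Gröbner basis.

-11p² - ⅓pq - 22p + 3q² + 3q + 33 lies in I (it reduces to 0).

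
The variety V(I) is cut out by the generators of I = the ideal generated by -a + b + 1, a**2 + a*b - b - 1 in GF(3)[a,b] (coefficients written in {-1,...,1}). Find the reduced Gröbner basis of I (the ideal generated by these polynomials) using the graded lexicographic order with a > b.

G = {b**2 + b, a - b - 1}

f_1 = -a + b + 1, LT = a.
f_2 = a**2 + a*b - b - 1, LT = a**2.

S(f_1,f_2): lcm = a**2. S = a*b - a + b + 1.
  reduce S modulo (f_1, f_2):
  remainder b**2 + b ≠ 0; add g_3 = b**2 + b to the basis.

The other S-polynomials (S(f_1,g_3), S(f_2,g_3)) all reduce to 0 modulo the current basis, so we have a Gröbner basis.
Inter-reduce: drop elements whose leading term is divisible by another's, tail-reduce, and make monic.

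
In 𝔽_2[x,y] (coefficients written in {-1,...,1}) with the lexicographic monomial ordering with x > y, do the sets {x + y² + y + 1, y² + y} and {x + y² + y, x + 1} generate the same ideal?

Two ideals are equal iff their reduced Gröbner bases coincide (the reduced basis is unique for a fixed ordering).
Buchberger on the first generating set:
f_1 = x + y² + y + 1, LT = x.
f_2 = y² + y, LT = y².

S(f_1,f_2): leading monomials are coprime, so the S-polynomial reduces to 0 (Buchberger's first criterion).
Every S-polynomial of the final basis reduces to 0, so we have a Gröbner basis.
Inter-reduce: drop elements whose leading term is divisible by another's, tail-reduce, and make monic.
Reduced Gröbner basis: {x + 1, y² + y}.

Buchberger on the second generating set:
h_1 = x + y² + y, LT = x.
h_2 = x + 1, LT = x.

S(h_1,h_2): lcm = x. S = y² + y + 1.
  leading term y²: no divisor's leading term divides it; move y² to the remainder.
  leading term y: no divisor's leading term divides it; move y to the remainder.
  leading term 1: no divisor's leading term divides it; move 1 to the remainder.
  remainder y² + y + 1 ≠ 0; add k_3 = y² + y + 1 to the basis.

S(h_1,k_3): leading monomials are coprime, so the S-polynomial reduces to 0 (Buchberger's first criterion).
S(h_2,k_3): leading monomials are coprime, so the S-polynomial reduces to 0 (Buchberger's first criterion).
Every S-polynomial of the final basis reduces to 0, so we have a Gröbner basis.
Inter-reduce: drop elements whose leading term is divisible by another's, tail-reduce, and make monic.
Reduced Gröbner basis: {x + 1, y² + y + 1}.

These differ, so the ideals are not equal.

No, the ideals differ.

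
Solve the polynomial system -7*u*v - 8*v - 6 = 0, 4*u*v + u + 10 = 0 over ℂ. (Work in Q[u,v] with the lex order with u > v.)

Compute a lex Gröbner basis by Buchberger's algorithm.
f_1 = -7*u*v - 8*v - 6, LT = u*v.
f_2 = 4*u*v + u + 10, LT = u*v.

S(f_1,f_2): lcm = u*v. S = -1/4*u + 8/7*v - 23/14.
  leading term u: no divisor's leading term divides it; move -1/4*u to the remainder.
  leading term v: no divisor's leading term divides it; move 8/7*v to the remainder.
  leading term 1: no divisor's leading term divides it; move -23/14 to the remainder.
  remainder -1/4*u + 8/7*v - 23/14 ≠ 0; add h_3 = -1/4*u + 8/7*v - 23/14 to the basis.

S(f_1,h_3): lcm = u*v. S = 32/7*v**2 - 38/7*v + 6/7.
  leading term v**2: no divisor's leading term divides it; move 32/7*v**2 to the remainder.
  leading term v: no divisor's leading term divides it; move -38/7*v to the remainder.
  leading term 1: no divisor's leading term divides it; move 6/7 to the remainder.
  remainder 32/7*v**2 - 38/7*v + 6/7 ≠ 0; add h_4 = 32/7*v**2 - 38/7*v + 6/7 to the basis.

The other S-polynomials (S(f_2,h_3), S(f_1,h_4), S(f_2,h_4), S(h_3,h_4)) all reduce to 0 modulo the current basis, so we have a Gröbner basis.
Inter-reduce: drop elements whose leading term is divisible by another's, tail-reduce, and make monic.
Reduced Gröbner basis: {u - 32/7*v + 46/7, v**2 - 19/16*v + 3/16}.

Since the basis is lex-ordered, v**2 - 19/16*v + 3/16 is univariate in v. Its roots are {3/16, 1}. Back-substituting each root into the other basis elements fixes the other coordinates.
  v = 3/16: the earlier basis element becomes u + 40/7 = 0, giving u = -40/7 — point (-40/7, 3/16).
  v = 1: the earlier basis element becomes u + 2 = 0, giving u = -2 — point (-2, 1).

{(-40/7, 3/16), (-2, 1)}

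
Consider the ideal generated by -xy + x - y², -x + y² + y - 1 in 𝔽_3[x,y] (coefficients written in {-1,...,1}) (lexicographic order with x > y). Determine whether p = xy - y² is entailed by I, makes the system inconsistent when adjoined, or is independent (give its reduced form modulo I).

First compute the reduced Gröbner basis of I by Buchberger's algorithm.
f_1 = -xy + x - y², LT = xy.
f_2 = -x + y² + y - 1, LT = x.

S(f_1,f_2): lcm = xy. S = -x + y³ - y² - y.
  leading term x: subtract (1)·f_2 from -x + y³ - y² - y → y³ + y² + y + 1
  leading term y³: no divisor's leading term divides it; move y³ to the remainder.
  leading term y²: no divisor's leading term divides it; move y² to the remainder.
  leading term y: no divisor's leading term divides it; move y to the remainder.
  leading term 1: no divisor's leading term divides it; move 1 to the remainder.
  remainder y³ + y² + y + 1 ≠ 0; add h_3 = y³ + y² + y + 1 to the basis.

The other S-polynomials (S(f_1,h_3), S(f_2,h_3)) all reduce to 0 modulo the current basis, so we have a Gröbner basis.
Inter-reduce: drop elements whose leading term is divisible by another's, tail-reduce, and make monic.
Reduced Gröbner basis: {x - y² - y + 1, y³ + y² + y + 1}.
Label its elements g_1 = x - y² - y + 1, g_2 = y³ + y² + y + 1.

Reduce p = xy - y² modulo G:
  leading term xy: subtract (y)·g_1 from xy - y² → y³ - y
  leading term y³: subtract (1)·g_2 from y³ - y → -y² + y - 1
  leading term y²: no divisor's leading term divides it; move -y² to the remainder.
  leading term y: no divisor's leading term divides it; move y to the remainder.
  leading term 1: no divisor's leading term divides it; move -1 to the remainder.
  normal form = -y² + y - 1.
The normal form is nonzero, so p ∉ I. Since p minus its normal form lies in I, I + (p) = I + (r) where r = -y² + y - 1; decide whether this ideal is the whole ring.
Run Buchberger on G together with r (pairs among the g_i already reduce to 0 since G is a Gröbner basis):
g_1 = x - y² - y + 1, LT = x.
g_2 = y³ + y² + y + 1, LT = y³.
r = -y² + y - 1, LT = y².

S(g_2,r): lcm = y³. S = -y² + 1.
  leading term y²: subtract (1)·r from -y² + 1 → -y - 1
  leading term y: no divisor's leading term divides it; move -y to the remainder.
  leading term 1: no divisor's leading term divides it; move -1 to the remainder.
  remainder -y - 1 ≠ 0; add m_4 = -y - 1 to the basis.

The other S-polynomials (S(g_1,g_2), S(g_1,r), S(g_1,m_4), S(g_2,m_4), S(r,m_4)) all reduce to 0 modulo the current basis, so we have a Gröbner basis.
Inter-reduce: drop elements whose leading term is divisible by another's, tail-reduce, and make monic.
Reduced Gröbner basis: {x + 1, y + 1}.
The reduced Gröbner basis of I + (p) is {x + 1, y + 1} ≠ {1}, a proper ideal, so the enlarged system stays consistent: p is independent of I, with normal form -y² + y - 1.

xy - y² is independent of I; its normal form modulo I is -y² + y - 1.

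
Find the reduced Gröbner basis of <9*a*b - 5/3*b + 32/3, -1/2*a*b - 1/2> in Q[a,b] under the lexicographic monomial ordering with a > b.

f_1 = 9*a*b - 5/3*b + 32/3, LT = a*b.
f_2 = -1/2*a*b - 1/2, LT = a*b.

S(f_1,f_2): lcm = a*b. S = -5/27*b + 5/27.
  reduce S modulo (f_1, f_2):
  remainder -5/27*b + 5/27 ≠ 0; add g_3 = -5/27*b + 5/27 to the basis.

S(f_1,g_3): lcm = a*b. S = a - 5/27*b + 32/27.
  reduce S modulo (f_1, f_2, g_3):
  remainder a + 1 ≠ 0; add g_4 = a + 1 to the basis.

The other S-polynomials (S(f_2,g_3), S(f_1,g_4), S(f_2,g_4), S(g_3,g_4)) all reduce to 0 modulo the current basis, so we have a Gröbner basis.
Inter-reduce: drop elements whose leading term is divisible by another's, tail-reduce, and make monic.

G = {a + 1, b - 1}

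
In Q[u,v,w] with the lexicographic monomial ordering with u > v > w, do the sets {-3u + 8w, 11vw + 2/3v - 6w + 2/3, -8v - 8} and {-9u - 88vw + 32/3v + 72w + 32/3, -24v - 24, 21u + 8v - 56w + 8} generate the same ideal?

Yes, the ideals are equal.

Since reduced Gröbner bases are canonical representatives of ideals under a given ordering, it suffices to compute and compare them.
Buchberger on the first generating set:
f_1 = -3u + 8w, LT = u.
f_2 = 11vw + 2/3v - 6w + 2/3, LT = vw.
f_3 = -8v - 8, LT = v.

S(f_2,f_3): lcm = vw. S = 2/33v - 17/11w + 2/33.
  reduce S modulo (f_1, f_2, f_3):
  remainder -17/11w ≠ 0; add g_4 = -17/11w to the basis.

The other S-polynomials (S(f_1,f_2), S(f_1,f_3), S(f_1,g_4), S(f_2,g_4), S(f_3,g_4)) all reduce to 0 modulo the current basis, so we have a Gröbner basis.
Inter-reduce: drop elements whose leading term is divisible by another's, tail-reduce, and make monic.
Reduced Gröbner basis: {u, v + 1, w}.

Buchberger on the second generating set:
h_1 = -9u - 88vw + 32/3v + 72w + 32/3, LT = u.
h_2 = -24v - 24, LT = v.
h_3 = 21u + 8v - 56w + 8, LT = u.

S(h_1,h_3): lcm = u. S = 88/9vw - 296/189v - 16/3w - 296/189.
  reduce S modulo (h_1, h_2, h_3):
  remainder -136/9w ≠ 0; add k_4 = -136/9w to the basis.

The other S-polynomials (S(h_1,h_2), S(h_2,h_3), S(h_1,k_4), S(h_2,k_4), S(h_3,k_4)) all reduce to 0 modulo the current basis, so we have a Gröbner basis.
Inter-reduce: drop elements whose leading term is divisible by another's, tail-reduce, and make monic.
Reduced Gröbner basis: {u, v + 1, w}.

The two bases agree; hence the ideals are identical.
The choice of monomial ordering does not affect the verdict — as long as both bases are computed under the same ordering, their equality decides ideal equality.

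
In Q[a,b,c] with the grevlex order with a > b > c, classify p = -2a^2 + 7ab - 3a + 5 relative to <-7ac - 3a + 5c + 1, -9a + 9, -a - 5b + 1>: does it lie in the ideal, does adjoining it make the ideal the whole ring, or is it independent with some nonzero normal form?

-2a^2 + 7ab - 3a + 5 lies in I (it reduces to 0).

First compute the reduced Gröbner basis of I by Buchberger's algorithm.
f_1 = -7ac - 3a + 5c + 1, LT = ac.
f_2 = -9a + 9, LT = a.
f_3 = -a - 5b + 1, LT = a.

S(f_1,f_2): lcm = ac. S = 3/7a + 2/7c - 1/7.
  leading term a: subtract (-1/21)·f_2 from 3/7a + 2/7c - 1/7 → 2/7c + 2/7
  leading term c: no divisor's leading term divides it; move 2/7c to the remainder.
  leading term 1: no divisor's leading term divides it; move 2/7 to the remainder.
  remainder 2/7c + 2/7 ≠ 0; add h_4 = 2/7c + 2/7 to the basis.

S(f_1,f_3): lcm = ac. S = -5bc + 3/7a + 2/7c - 1/7.
  leading term bc: subtract (-35/2b)·h_4 from -5bc + 3/7a + 2/7c - 1/7 → 3/7a + 5b + 2/7c - 1/7
  leading term a: subtract (-1/21)·f_2 from 3/7a + 5b + 2/7c - 1/7 → 5b + 2/7c + 2/7
  leading term b: no divisor's leading term divides it; move 5b to the remainder.
  leading term c: subtract (1)·h_4 from 2/7c + 2/7 → 0
  remainder 5b ≠ 0; add h_5 = 5b to the basis.

S(f_2,f_3): lcm = a. S = -5b.
  leading term b: subtract (-1)·h_5 from -5b → 0
  remainder 0.

S(f_1,h_4): lcm = ac. S = -4/7a - 5/7c - 1/7.
  leading term a: subtract (4/63)·f_2 from -4/7a - 5/7c - 1/7 → -5/7c - 5/7
  leading term c: subtract (-5/2)·h_4 from -5/7c - 5/7 → 0
  remainder 0.

S(f_2,h_4): leading monomials are coprime, so the S-polynomial reduces to 0 (Buchberger's first criterion).
S(f_3,h_4): leading monomials are coprime, so the S-polynomial reduces to 0 (Buchberger's first criterion).
S(f_1,h_5): leading monomials are coprime, so the S-polynomial reduces to 0 (Buchberger's first criterion).
S(f_2,h_5): leading monomials are coprime, so the S-polynomial reduces to 0 (Buchberger's first criterion).
S(f_3,h_5): leading monomials are coprime, so the S-polynomial reduces to 0 (Buchberger's first criterion).
S(h_4,h_5): leading monomials are coprime, so the S-polynomial reduces to 0 (Buchberger's first criterion).
Every S-polynomial of the final basis reduces to 0, so we have a Gröbner basis.
Inter-reduce: drop elements whose leading term is divisible by another's, tail-reduce, and make monic.
Reduced Gröbner basis: {a - 1, b, c + 1}.
Label its elements g_1 = a - 1, g_2 = b, g_3 = c + 1.

Reduce p = -2a^2 + 7ab - 3a + 5 modulo G:
  leading term a^2: subtract (-2a)·g_1 from -2a^2 + 7ab - 3a + 5 → 7ab - 5a + 5
  leading term ab: subtract (7b)·g_1 from 7ab - 5a + 5 → -5a + 7b + 5
  leading term a: subtract (-5)·g_1 from -5a + 7b + 5 → 7b
  leading term b: subtract (7)·g_2 from 7b → 0
  normal form = 0.
Since the normal form is 0, p ∈ I.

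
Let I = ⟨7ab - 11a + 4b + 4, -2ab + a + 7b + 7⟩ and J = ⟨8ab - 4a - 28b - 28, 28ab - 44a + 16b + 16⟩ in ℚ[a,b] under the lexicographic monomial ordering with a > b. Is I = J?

Equality of ideals is decidable: compute both reduced Gröbner bases (unique for the ordering) and check whether they agree.
Buchberger on the first generating set:
f_1 = 7ab - 11a + 4b + 4, LT = ab.
f_2 = -2ab + a + 7b + 7, LT = ab.

S(f_1,f_2): lcm = ab. S = -15/14a + 57/14b + 57/14.
  reduce S modulo (f_1, f_2):
  remainder -15/14a + 57/14b + 57/14 ≠ 0; add g_3 = -15/14a + 57/14b + 57/14 to the basis.

S(f_1,g_3): lcm = ab. S = -11/7a + 19/5b² + 153/35b + 4/7.
  reduce S modulo (f_1, f_2, g_3):
  remainder 19/5b² - 8/5b - 27/5 ≠ 0; add g_4 = 19/5b² - 8/5b - 27/5 to the basis.

The other S-polynomials (S(f_2,g_3), S(f_1,g_4), S(f_2,g_4), S(g_3,g_4)) all reduce to 0 modulo the current basis, so we have a Gröbner basis.
Inter-reduce: drop elements whose leading term is divisible by another's, tail-reduce, and make monic.
Reduced Gröbner basis: {a - 19/5b - 19/5, b² - 8/19b - 27/19}.

Buchberger on the second generating set:
h_1 = 8ab - 4a - 28b - 28, LT = ab.
h_2 = 28ab - 44a + 16b + 16, LT = ab.

S(h_1,h_2): lcm = ab. S = 15/14a - 57/14b - 57/14.
  reduce S modulo (h_1, h_2):
  remainder 15/14a - 57/14b - 57/14 ≠ 0; add k_3 = 15/14a - 57/14b - 57/14 to the basis.

S(h_1,k_3): lcm = ab. S = -½a + 19/5b² + 3/10b - 7/2.
  reduce S modulo (h_1, h_2, k_3):
  remainder 19/5b² - 8/5b - 27/5 ≠ 0; add k_4 = 19/5b² - 8/5b - 27/5 to the basis.

The other S-polynomials (S(h_2,k_3), S(h_1,k_4), S(h_2,k_4), S(k_3,k_4)) all reduce to 0 modulo the current basis, so we have a Gröbner basis.
Inter-reduce: drop elements whose leading term is divisible by another's, tail-reduce, and make monic.
Reduced Gröbner basis: {a - 19/5b - 19/5, b² - 8/19b - 27/19}.

The two bases agree; hence the ideals are identical.

Yes, the ideals are equal.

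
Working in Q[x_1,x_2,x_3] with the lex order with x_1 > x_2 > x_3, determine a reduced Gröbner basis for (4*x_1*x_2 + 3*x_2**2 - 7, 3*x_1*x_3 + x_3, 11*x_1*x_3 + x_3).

G = {x_1*x_2 + 3/4*x_2**2 - 7/4, x_3}

f_1 = 4*x_1*x_2 + 3*x_2**2 - 7, LT = x_1*x_2.
f_2 = 3*x_1*x_3 + x_3, LT = x_1*x_3.
f_3 = 11*x_1*x_3 + x_3, LT = x_1*x_3.

S(f_1,f_2): lcm = x_1*x_2*x_3. S = 3/4*x_2**2*x_3 - 1/3*x_2*x_3 - 7/4*x_3.
  reduce S modulo (f_1, f_2, f_3):
  remainder 3/4*x_2**2*x_3 - 1/3*x_2*x_3 - 7/4*x_3 ≠ 0; add g_4 = 3/4*x_2**2*x_3 - 1/3*x_2*x_3 - 7/4*x_3 to the basis.

S(f_1,f_3): lcm = x_1*x_2*x_3. S = 3/4*x_2**2*x_3 - 1/11*x_2*x_3 - 7/4*x_3.
  reduce S modulo (f_1, f_2, f_3, g_4):
  remainder 8/33*x_2*x_3 ≠ 0; add g_5 = 8/33*x_2*x_3 to the basis.

S(f_2,f_3): lcm = x_1*x_3. S = 8/33*x_3.
  reduce S modulo (f_1, f_2, f_3, g_4, g_5):
  remainder 8/33*x_3 ≠ 0; add g_6 = 8/33*x_3 to the basis.

The other S-polynomials (S(f_1,g_4), S(f_2,g_4), S(f_3,g_4), S(f_1,g_5), S(f_2,g_5), S(f_3,g_5), S(g_4,g_5), S(f_1,g_6), S(f_2,g_6), S(f_3,g_6), S(g_4,g_6), S(g_5,g_6)) all reduce to 0 modulo the current basis, so we have a Gröbner basis.
Inter-reduce: drop elements whose leading term is divisible by another's, tail-reduce, and make monic.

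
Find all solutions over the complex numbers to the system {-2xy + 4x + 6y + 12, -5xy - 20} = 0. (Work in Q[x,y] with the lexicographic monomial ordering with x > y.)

{(1, -4), (-6, 2/3)}

Compute a lex Gröbner basis by Buchberger's algorithm.
f_1 = -2xy + 4x + 6y + 12, LT = xy.
f_2 = -5xy - 20, LT = xy.

S(f_1,f_2): lcm = xy. S = -2x - 3y - 10.
  reduce S modulo (f_1, f_2):
  remainder -2x - 3y - 10 ≠ 0; add h_3 = -2x - 3y - 10 to the basis.

S(f_1,h_3): lcm = xy. S = -2x - 3/2y^2 - 8y - 6.
  reduce S modulo (f_1, f_2, h_3):
  remainder -3/2y^2 - 5y + 4 ≠ 0; add h_4 = -3/2y^2 - 5y + 4 to the basis.

The other S-polynomials (S(f_2,h_3), S(f_1,h_4), S(f_2,h_4), S(h_3,h_4)) all reduce to 0 modulo the current basis, so we have a Gröbner basis.
Inter-reduce: drop elements whose leading term is divisible by another's, tail-reduce, and make monic.
Reduced Gröbner basis: {x + 3/2y + 5, y^2 + 10/3y - 8/3}.

Since the basis is lex-ordered, y^2 + 10/3y - 8/3 is univariate in y. Its roots are {-4, 2/3}. Back-substituting each root into the other basis elements fixes the other coordinates.
  y = -4: the earlier basis element becomes x - 1 = 0, giving x = 1 — point (1, -4).
  y = 2/3: the earlier basis element becomes x + 6 = 0, giving x = -6 — point (-6, 2/3).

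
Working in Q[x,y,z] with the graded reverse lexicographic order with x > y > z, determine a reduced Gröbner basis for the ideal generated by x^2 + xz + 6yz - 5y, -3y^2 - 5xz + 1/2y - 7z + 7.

G = {x^2 + xz + 6yz - 5y, y^2 + 5/3xz - 1/6y + 7/3z - 7/3}

The reduced Gröbner basis is the canonical form of the ideal for this ordering.

f_1 = x^2 + xz + 6yz - 5y, LT = x^2.
f_2 = -3y^2 - 5xz + 1/2y - 7z + 7, LT = y^2.

S(f_1,f_2): leading monomials are coprime, so the S-polynomial reduces to 0 (Buchberger's first criterion).
Every S-polynomial of the final basis reduces to 0, so we have a Gröbner basis.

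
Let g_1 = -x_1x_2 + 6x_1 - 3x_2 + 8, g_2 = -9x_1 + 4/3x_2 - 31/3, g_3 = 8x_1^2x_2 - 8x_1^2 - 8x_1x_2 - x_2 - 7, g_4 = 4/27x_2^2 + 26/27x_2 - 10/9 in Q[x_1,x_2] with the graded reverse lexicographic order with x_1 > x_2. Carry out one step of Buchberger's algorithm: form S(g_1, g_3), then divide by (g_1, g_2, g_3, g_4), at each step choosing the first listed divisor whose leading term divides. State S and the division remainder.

S(g_1, g_3) = -5x_1^2 + 4x_1x_2 - 8x_1 + 1/8x_2 + 7/8; remainder on division = -41351/5832x_2 + 41351/5832.

lcm(LM(g_1), LM(g_3)) = x_1^2x_2.
S = (lcm/LT(g_1))·g_1 − (lcm/LT(g_3))·g_3 = -5x_1^2 + 4x_1x_2 - 8x_1 + 1/8x_2 + 7/8.
Reduce S modulo (g_1, g_2, g_3, g_4) in that order:
  leading term x_1^2: subtract (5/9x_1)·g_2 from -5x_1^2 + 4x_1x_2 - 8x_1 + 1/8x_2 + 7/8 → 88/27x_1x_2 - 61/27x_1 + 1/8x_2 + 7/8
  leading term x_1x_2: subtract (-88/27)·g_1 from 88/27x_1x_2 - 61/27x_1 + 1/8x_2 + 7/8 → 467/27x_1 - 695/72x_2 + 5821/216
  leading term x_1: subtract (-467/243)·g_2 from 467/27x_1 - 695/72x_2 + 5821/216 → -41351/5832x_2 + 41351/5832
  leading term x_2: no divisor's leading term divides it; move -41351/5832x_2 to the remainder.
  leading term 1: no divisor's leading term divides it; move 41351/5832 to the remainder.
The remainder -41351/5832x_2 + 41351/5832 is nonzero, so it would be added as the next basis element.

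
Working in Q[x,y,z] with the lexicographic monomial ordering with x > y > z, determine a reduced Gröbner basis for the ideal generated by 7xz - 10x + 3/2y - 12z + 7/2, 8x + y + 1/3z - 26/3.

Buchberger's algorithm terminates because the ascending chain of leading-term ideals stabilizes.

f_1 = 7xz - 10x + 3/2y - 12z + 7/2, LT = xz.
f_2 = 8x + y + 1/3z - 26/3, LT = x.

S(f_1,f_2): lcm = xz. S = -10/7x - 1/8yz + 3/14y - 1/24z^2 - 53/84z + 1/2.
  reduce S modulo (f_1, f_2):
  remainder -1/8yz + 11/28y - 1/24z^2 - 4/7z - 22/21 ≠ 0; add g_3 = -1/8yz + 11/28y - 1/24z^2 - 4/7z - 22/21 to the basis.

The other S-polynomials (S(f_1,g_3), S(f_2,g_3)) all reduce to 0 modulo the current basis, so we have a Gröbner basis.
Inter-reduce: drop elements whose leading term is divisible by another's, tail-reduce, and make monic.

G = {x + 1/8y + 1/24z - 13/12, yz - 22/7y + 1/3z^2 + 32/7z + 176/21}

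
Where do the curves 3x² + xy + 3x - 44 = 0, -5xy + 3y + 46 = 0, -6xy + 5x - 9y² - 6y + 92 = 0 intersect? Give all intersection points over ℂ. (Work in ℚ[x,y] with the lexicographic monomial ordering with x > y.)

{(-4, -2)}

Compute a lex Gröbner basis by Buchberger's algorithm.
f_1 = 3x² + xy + 3x - 44, LT = x².
f_2 = -5xy + 3y + 46, LT = xy.
f_3 = -6xy + 5x - 9y² - 6y + 92, LT = xy.

S(f_1,f_2): lcm = x²y. S = ⅓xy² + 8/5xy + 46/5x - 44/3y.
  reduce S modulo (f_1, f_2, f_3):
  remainder 46/5x + ⅕y² - 266/25y + 368/25 ≠ 0; add h_4 = 46/5x + ⅕y² - 266/25y + 368/25 to the basis.

S(f_1,f_3): lcm = x²y. S = ⅚x² - 7/6xy² + 46/3x - 44/3y.
  reduce S modulo (f_1, f_2, f_3, h_4):
  remainder -467/460y² - 607/69y - 203/15 ≠ 0; add h_5 = -467/460y² - 607/69y - 203/15 to the basis.

S(f_2,f_3): lcm = xy. S = ⅚x - 3/2y² - 8/5y + 92/15.
  reduce S modulo (f_1, f_2, f_3, h_4, h_5):
  remainder 526157/42030y + 526157/21015 ≠ 0; add h_6 = 526157/42030y + 526157/21015 to the basis.

The other S-polynomials (S(f_1,h_4), S(f_2,h_4), S(f_3,h_4), S(f_1,h_5), S(f_2,h_5), S(f_3,h_5), S(h_4,h_5), S(f_1,h_6), S(f_2,h_6), S(f_3,h_6), S(h_4,h_6), S(h_5,h_6)) all reduce to 0 modulo the current basis, so we have a Gröbner basis.
Inter-reduce: drop elements whose leading term is divisible by another's, tail-reduce, and make monic.
Reduced Gröbner basis: {x + 4, y + 2}.

The lex basis is triangular: the last element involves only y. Solving y + 2 = 0 gives y ∈ {-2}; substituting each value into the earlier elements determines the remaining variables.
  y = -2: the earlier basis element becomes x + 4 = 0, giving x = -4 — point (-4, -2).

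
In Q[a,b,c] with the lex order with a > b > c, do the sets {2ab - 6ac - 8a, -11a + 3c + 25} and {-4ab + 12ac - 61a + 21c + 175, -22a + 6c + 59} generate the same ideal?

For a fixed monomial order, each ideal has a unique reduced Gröbner basis; comparing bases decides equality.
Buchberger on the first generating set:
f_1 = 2ab - 6ac - 8a, LT = ab.
f_2 = -11a + 3c + 25, LT = a.

S(f_1,f_2): lcm = ab. S = -3ac - 4a + 3/11bc + 25/11b.
  leading term ac: subtract (3/11c)·f_2 from -3ac - 4a + 3/11bc + 25/11b → -4a + 3/11bc + 25/11b - 9/11c^2 - 75/11c
  leading term a: subtract (4/11)·f_2 from -4a + 3/11bc + 25/11b - 9/11c^2 - 75/11c → 3/11bc + 25/11b - 9/11c^2 - 87/11c - 100/11
  leading term bc: no divisor's leading term divides it; move 3/11bc to the remainder.
  leading term b: no divisor's leading term divides it; move 25/11b to the remainder.
  leading term c^2: no divisor's leading term divides it; move -9/11c^2 to the remainder.
  leading term c: no divisor's leading term divides it; move -87/11c to the remainder.
  leading term 1: no divisor's leading term divides it; move -100/11 to the remainder.
  remainder 3/11bc + 25/11b - 9/11c^2 - 87/11c - 100/11 ≠ 0; add g_3 = 3/11bc + 25/11b - 9/11c^2 - 87/11c - 100/11 to the basis.

The other S-polynomials (S(f_1,g_3), S(f_2,g_3)) all reduce to 0 modulo the current basis, so we have a Gröbner basis.
Inter-reduce: drop elements whose leading term is divisible by another's, tail-reduce, and make monic.
Reduced Gröbner basis: {a - 3/11c - 25/11, bc + 25/3b - 3c^2 - 29c - 100/3}.

Buchberger on the second generating set:
h_1 = -4ab + 12ac - 61a + 21c + 175, LT = ab.
h_2 = -22a + 6c + 59, LT = a.

S(h_1,h_2): lcm = ab. S = -3ac + 61/4a + 3/11bc + 59/22b - 21/4c - 175/4.
  leading term ac: subtract (3/22c)·h_2 from -3ac + 61/4a + 3/11bc + 59/22b - 21/4c - 175/4 → 61/4a + 3/11bc + 59/22b - 9/11c^2 - 585/44c - 175/4
  leading term a: subtract (-61/88)·h_2 from 61/4a + 3/11bc + 59/22b - 9/11c^2 - 585/44c - 175/4 → 3/11bc + 59/22b - 9/11c^2 - 201/22c - 251/88
  leading term bc: no divisor's leading term divides it; move 3/11bc to the remainder.
  leading term b: no divisor's leading term divides it; move 59/22b to the remainder.
  leading term c^2: no divisor's leading term divides it; move -9/11c^2 to the remainder.
  leading term c: no divisor's leading term divides it; move -201/22c to the remainder.
  leading term 1: no divisor's leading term divides it; move -251/88 to the remainder.
  remainder 3/11bc + 59/22b - 9/11c^2 - 201/22c - 251/88 ≠ 0; add k_3 = 3/11bc + 59/22b - 9/11c^2 - 201/22c - 251/88 to the basis.

The other S-polynomials (S(h_1,k_3), S(h_2,k_3)) all reduce to 0 modulo the current basis, so we have a Gröbner basis.
Inter-reduce: drop elements whose leading term is divisible by another's, tail-reduce, and make monic.
Reduced Gröbner basis: {a - 3/11c - 59/22, bc + 59/6b - 3c^2 - 67/2c - 251/24}.

The bases are distinct; the ideals are different.
The choice of monomial ordering does not affect the verdict — as long as both bases are computed under the same ordering, their equality decides ideal equality.

No, the ideals differ.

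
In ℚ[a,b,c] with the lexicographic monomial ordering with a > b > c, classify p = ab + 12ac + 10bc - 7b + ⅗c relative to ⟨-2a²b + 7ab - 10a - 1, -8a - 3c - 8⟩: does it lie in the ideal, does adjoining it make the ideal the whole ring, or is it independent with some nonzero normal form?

ab + 12ac + 10bc - 7b + ⅗c is independent of I; its normal form modulo I is 77/8bc - 8b - 9/2c² - 57/5c.

First compute the reduced Gröbner basis of I by Buchberger's algorithm.
f_1 = -2a²b + 7ab - 10a - 1, LT = a²b.
f_2 = -8a - 3c - 8, LT = a.

S(f_1,f_2): lcm = a²b. S = -⅜abc - 9/2ab + 5a + ½.
  leading term abc: subtract (3/64bc)·f_2 from -⅜abc - 9/2ab + 5a + ½ → -9/2ab + 5a + 9/64bc² + ⅜bc + ½
  leading term ab: subtract (9/16b)·f_2 from -9/2ab + 5a + 9/64bc² + ⅜bc + ½ → 5a + 9/64bc² + 33/16bc + 9/2b + ½
  leading term a: subtract (-⅝)·f_2 from 5a + 9/64bc² + 33/16bc + 9/2b + ½ → 9/64bc² + 33/16bc + 9/2b - 15/8c - 9/2
  leading term bc²: no divisor's leading term divides it; move 9/64bc² to the remainder.
  leading term bc: no divisor's leading term divides it; move 33/16bc to the remainder.
  leading term b: no divisor's leading term divides it; move 9/2b to the remainder.
  leading term c: no divisor's leading term divides it; move -15/8c to the remainder.
  leading term 1: no divisor's leading term divides it; move -9/2 to the remainder.
  remainder 9/64bc² + 33/16bc + 9/2b - 15/8c - 9/2 ≠ 0; add h_3 = 9/64bc² + 33/16bc + 9/2b - 15/8c - 9/2 to the basis.

The other S-polynomials (S(f_1,h_3), S(f_2,h_3)) all reduce to 0 modulo the current basis, so we have a Gröbner basis.
Inter-reduce: drop elements whose leading term is divisible by another's, tail-reduce, and make monic.
Reduced Gröbner basis: {a + ⅜c + 1, bc² + 44/3bc + 32b - 40/3c - 32}.
Label its elements g_1 = a + ⅜c + 1, g_2 = bc² + 44/3bc + 32b - 40/3c - 32.

Reduce p = ab + 12ac + 10bc - 7b + ⅗c modulo G:
  leading term ab: subtract (b)·g_1 from ab + 12ac + 10bc - 7b + ⅗c → 12ac + 77/8bc - 8b + ⅗c
  leading term ac: subtract (12c)·g_1 from 12ac + 77/8bc - 8b + ⅗c → 77/8bc - 8b - 9/2c² - 57/5c
  leading term bc: no divisor's leading term divides it; move 77/8bc to the remainder.
  leading term b: no divisor's leading term divides it; move -8b to the remainder.
  leading term c²: no divisor's leading term divides it; move -9/2c² to the remainder.
  leading term c: no divisor's leading term divides it; move -57/5c to the remainder.
  normal form = 77/8bc - 8b - 9/2c² - 57/5c.
The normal form is nonzero, so p ∉ I. Since p minus its normal form lies in I, I + (p) = I + (r) where r = 77/8bc - 8b - 9/2c² - 57/5c; decide whether this ideal is the whole ring.
Run Buchberger on G together with r (pairs among the g_i already reduce to 0 since G is a Gröbner basis):
g_1 = a + ⅜c + 1, LT = a.
g_2 = bc² + 44/3bc + 32b - 40/3c - 32, LT = bc².
r = 77/8bc - 8b - 9/2c² - 57/5c, LT = bc.

S(g_2,r): lcm = bc². S = 3580/231bc + 32b + 36/77c³ + 456/385c² - 40/3c - 32.
  leading term bc: subtract (28640/17787)·r from 3580/231bc + 32b + 36/77c³ + 456/385c² - 40/3c - 32 → 798304/17787b + 36/77c³ + 249912/29645c² + 89336/17787c - 32
  leading term b: no divisor's leading term divides it; move 798304/17787b to the remainder.
  leading term c³: no divisor's leading term divides it; move 36/77c³ to the remainder.
  leading term c²: no divisor's leading term divides it; move 249912/29645c² to the remainder.
  leading term c: no divisor's leading term divides it; move 89336/17787c to the remainder.
  leading term 1: no divisor's leading term divides it; move -32 to the remainder.
  remainder 798304/17787b + 36/77c³ + 249912/29645c² + 89336/17787c - 32 ≠ 0; add m_4 = 798304/17787b + 36/77c³ + 249912/29645c² + 89336/17787c - 32 to the basis.

S(g_2,m_4): lcm = bc². S = 44/3bc + 32b - 2079/199576c⁵ - 7209/38380c⁴ - 859/7676c³ + 17787/24947c² - 40/3c - 32.
  leading term bc: subtract (32/21)·r from 44/3bc + 32b - 2079/199576c⁵ - 7209/38380c⁴ - 859/7676c³ + 17787/24947c² - 40/3c - 32 → 928/21b - 2079/199576c⁵ - 7209/38380c⁴ - 859/7676c³ + 1321965/174629c² + 424/105c - 32
  leading term b: subtract (24563/24947)·m_4 from 928/21b - 2079/199576c⁵ - 7209/38380c⁴ - 859/7676c³ + 1321965/174629c² + 424/105c - 32 → -2079/199576c⁵ - 7209/38380c⁴ - 57103/99788c³ - 91089/124735c² - 8704/9595c - 12288/24947
  leading term c⁵: no divisor's leading term divides it; move -2079/199576c⁵ to the remainder.
  leading term c⁴: no divisor's leading term divides it; move -7209/38380c⁴ to the remainder.
  leading term c³: no divisor's leading term divides it; move -57103/99788c³ to the remainder.
  leading term c²: no divisor's leading term divides it; move -91089/124735c² to the remainder.
  leading term c: no divisor's leading term divides it; move -8704/9595c to the remainder.
  leading term 1: no divisor's leading term divides it; move -12288/24947 to the remainder.
  remainder -2079/199576c⁵ - 7209/38380c⁴ - 57103/99788c³ - 91089/124735c² - 8704/9595c - 12288/24947 ≠ 0; add m_5 = -2079/199576c⁵ - 7209/38380c⁴ - 57103/99788c³ - 91089/124735c² - 8704/9595c - 12288/24947 to the basis.

S(r,m_4): lcm = bc. S = -64/77b - 2079/199576c⁴ - 7209/38380c³ - 342479/591052c² - 4527837/9604595c.
  leading term b: subtract (-462/24947)·m_4 from -64/77b - 2079/199576c⁴ - 7209/38380c³ - 342479/591052c² - 4527837/9604595c → -2079/199576c⁴ - 89397/498940c³ - 16247/38380c² - 47201/124735c - 14784/24947
  leading term c⁴: no divisor's leading term divides it; move -2079/199576c⁴ to the remainder.
  leading term c³: no divisor's leading term divides it; move -89397/498940c³ to the remainder.
  leading term c²: no divisor's leading term divides it; move -16247/38380c² to the remainder.
  leading term c: no divisor's leading term divides it; move -47201/124735c to the remainder.
  leading term 1: no divisor's leading term divides it; move -14784/24947 to the remainder.
  remainder -2079/199576c⁴ - 89397/498940c³ - 16247/38380c² - 47201/124735c - 14784/24947 ≠ 0; add m_6 = -2079/199576c⁴ - 89397/498940c³ - 16247/38380c² - 47201/124735c - 14784/24947 to the basis.

The other S-polynomials (S(g_1,g_2), S(g_1,r), S(g_1,m_4), S(g_1,m_5), S(g_2,m_5), S(r,m_5), S(m_4,m_5), S(g_1,m_6), S(g_2,m_6), S(r,m_6), S(m_4,m_6), S(m_5,m_6)) all reduce to 0 modulo the current basis, so we have a Gröbner basis.
Inter-reduce: drop elements whose leading term is divisible by another's, tail-reduce, and make monic.
Reduced Gröbner basis: {a + ⅜c + 1, b + 2079/199576c³ + 7209/38380c² + 859/7676c - 17787/24947, c⁴ + 86/5c³ + 5486/135c² + 4904/135c + 512/9}.
The reduced Gröbner basis of I + (p) is {a + ⅜c + 1, b + 2079/199576c³ + 7209/38380c² + 859/7676c - 17787/24947, c⁴ + 86/5c³ + 5486/135c² + 4904/135c + 512/9} ≠ {1}, a proper ideal, so the enlarged system stays consistent: p is independent of I, with normal form 77/8bc - 8b - 9/2c² - 57/5c.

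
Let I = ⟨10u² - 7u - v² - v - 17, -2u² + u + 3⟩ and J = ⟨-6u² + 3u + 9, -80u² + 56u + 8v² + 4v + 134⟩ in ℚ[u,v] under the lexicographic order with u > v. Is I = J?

For a fixed monomial order, each ideal has a unique reduced Gröbner basis; comparing bases decides equality.
Buchberger on the first generating set:
f_1 = 10u² - 7u - v² - v - 17, LT = u².
f_2 = -2u² + u + 3, LT = u².

S(f_1,f_2): lcm = u². S = -⅕u - 1/10v² - 1/10v - ⅕.
  reduce S modulo (f_1, f_2):
  remainder -⅕u - 1/10v² - 1/10v - ⅕ ≠ 0; add g_3 = -⅕u - 1/10v² - 1/10v - ⅕ to the basis.

S(f_1,g_3): lcm = u². S = -½uv² - ½uv - 17/10u - 1/10v² - 1/10v - 17/10.
  reduce S modulo (f_1, f_2, g_3):
  remainder ¼v⁴ + ½v³ + 3/2v² + 5/4v ≠ 0; add g_4 = ¼v⁴ + ½v³ + 3/2v² + 5/4v to the basis.

The other S-polynomials (S(f_2,g_3), S(f_1,g_4), S(f_2,g_4), S(g_3,g_4)) all reduce to 0 modulo the current basis, so we have a Gröbner basis.
Inter-reduce: drop elements whose leading term is divisible by another's, tail-reduce, and make monic.
Reduced Gröbner basis: {u + ½v² + ½v + 1, v⁴ + 2v³ + 6v² + 5v}.

Buchberger on the second generating set:
h_1 = -6u² + 3u + 9, LT = u².
h_2 = -80u² + 56u + 8v² + 4v + 134, LT = u².

S(h_1,h_2): lcm = u². S = ⅕u + 1/10v² + 1/20v + 7/40.
  reduce S modulo (h_1, h_2):
  remainder ⅕u + 1/10v² + 1/20v + 7/40 ≠ 0; add k_3 = ⅕u + 1/10v² + 1/20v + 7/40 to the basis.

S(h_1,k_3): lcm = u². S = -½uv² - ¼uv - 11/8u - 3/2.
  reduce S modulo (h_1, h_2, k_3):
  remainder ¼v⁴ + ¼v³ + 19/16v² + 9/16v - 19/64 ≠ 0; add k_4 = ¼v⁴ + ¼v³ + 19/16v² + 9/16v - 19/64 to the basis.

The other S-polynomials (S(h_2,k_3), S(h_1,k_4), S(h_2,k_4), S(k_3,k_4)) all reduce to 0 modulo the current basis, so we have a Gröbner basis.
Inter-reduce: drop elements whose leading term is divisible by another's, tail-reduce, and make monic.
Reduced Gröbner basis: {u + ½v² + ¼v + ⅞, v⁴ + v³ + 19/4v² + 9/4v - 19/16}.

These differ, so the ideals are not equal.
The same test decides containment: I ⊆ J iff every generator of I reduces to 0 modulo a Gröbner basis of J.

No, the ideals differ.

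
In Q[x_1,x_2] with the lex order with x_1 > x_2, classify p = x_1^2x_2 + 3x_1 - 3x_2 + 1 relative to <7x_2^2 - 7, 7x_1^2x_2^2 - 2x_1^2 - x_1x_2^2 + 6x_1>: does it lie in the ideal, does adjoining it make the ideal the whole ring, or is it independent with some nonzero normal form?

First compute the reduced Gröbner basis of I by Buchberger's algorithm.
f_1 = 7x_2^2 - 7, LT = x_2^2.
f_2 = 7x_1^2x_2^2 - 2x_1^2 - x_1x_2^2 + 6x_1, LT = x_1^2x_2^2.

S(f_1,f_2): lcm = x_1^2x_2^2. S = -5/7x_1^2 + 1/7x_1x_2^2 - 6/7x_1.
  leading term x_1^2: no divisor's leading term divides it; move -5/7x_1^2 to the remainder.
  leading term x_1x_2^2: subtract (1/49x_1)·f_1 from 1/7x_1x_2^2 - 6/7x_1 → -5/7x_1
  leading term x_1: no divisor's leading term divides it; move -5/7x_1 to the remainder.
  remainder -5/7x_1^2 - 5/7x_1 ≠ 0; add h_3 = -5/7x_1^2 - 5/7x_1 to the basis.

The other S-polynomials (S(f_1,h_3), S(f_2,h_3)) all reduce to 0 modulo the current basis, so we have a Gröbner basis.
Inter-reduce: drop elements whose leading term is divisible by another's, tail-reduce, and make monic.
Reduced Gröbner basis: {x_1^2 + x_1, x_2^2 - 1}.
Label its elements g_1 = x_1^2 + x_1, g_2 = x_2^2 - 1.

Reduce p = x_1^2x_2 + 3x_1 - 3x_2 + 1 modulo G:
  leading term x_1^2x_2: subtract (x_2)·g_1 from x_1^2x_2 + 3x_1 - 3x_2 + 1 → -x_1x_2 + 3x_1 - 3x_2 + 1
  leading term x_1x_2: no divisor's leading term divides it; move -x_1x_2 to the remainder.
  leading term x_1: no divisor's leading term divides it; move 3x_1 to the remainder.
  leading term x_2: no divisor's leading term divides it; move -3x_2 to the remainder.
  leading term 1: no divisor's leading term divides it; move 1 to the remainder.
  normal form = -x_1x_2 + 3x_1 - 3x_2 + 1.
The normal form is nonzero, so p ∉ I. Since p minus its normal form lies in I, I + (p) = I + (r) where r = -x_1x_2 + 3x_1 - 3x_2 + 1; decide whether this ideal is the whole ring.
Run Buchberger on G together with r (pairs among the g_i already reduce to 0 since G is a Gröbner basis):
g_1 = x_1^2 + x_1, LT = x_1^2.
g_2 = x_2^2 - 1, LT = x_2^2.
r = -x_1x_2 + 3x_1 - 3x_2 + 1, LT = x_1x_2.

S(g_1,r): lcm = x_1^2x_2. S = 3x_1^2 - 2x_1x_2 + x_1.
  leading term x_1^2: subtract (3)·g_1 from 3x_1^2 - 2x_1x_2 + x_1 → -2x_1x_2 - 2x_1
  leading term x_1x_2: subtract (2)·r from -2x_1x_2 - 2x_1 → -8x_1 + 6x_2 - 2
  leading term x_1: no divisor's leading term divides it; move -8x_1 to the remainder.
  leading term x_2: no divisor's leading term divides it; move 6x_2 to the remainder.
  leading term 1: no divisor's leading term divides it; move -2 to the remainder.
  remainder -8x_1 + 6x_2 - 2 ≠ 0; add m_4 = -8x_1 + 6x_2 - 2 to the basis.

S(g_2,r): lcm = x_1x_2^2. S = 3x_1x_2 - x_1 - 3x_2^2 + x_2.
  leading term x_1x_2: subtract (-3)·r from 3x_1x_2 - x_1 - 3x_2^2 + x_2 → 8x_1 - 3x_2^2 - 8x_2 + 3
  leading term x_1: subtract (-1)·m_4 from 8x_1 - 3x_2^2 - 8x_2 + 3 → -3x_2^2 - 2x_2 + 1
  leading term x_2^2: subtract (-3)·g_2 from -3x_2^2 - 2x_2 + 1 → -2x_2 - 2
  leading term x_2: no divisor's leading term divides it; move -2x_2 to the remainder.
  leading term 1: no divisor's leading term divides it; move -2 to the remainder.
  remainder -2x_2 - 2 ≠ 0; add m_5 = -2x_2 - 2 to the basis.

The other S-polynomials (S(g_1,g_2), S(g_1,m_4), S(g_2,m_4), S(r,m_4), S(g_1,m_5), S(g_2,m_5), S(r,m_5), S(m_4,m_5)) all reduce to 0 modulo the current basis, so we have a Gröbner basis.
Inter-reduce: drop elements whose leading term is divisible by another's, tail-reduce, and make monic.
Reduced Gröbner basis: {x_1 + 1, x_2 + 1}.
The reduced Gröbner basis of I + (p) is {x_1 + 1, x_2 + 1} ≠ {1}, a proper ideal, so the enlarged system stays consistent: p is independent of I, with normal form -x_1x_2 + 3x_1 - 3x_2 + 1.

x_1^2x_2 + 3x_1 - 3x_2 + 1 is independent of I; its normal form modulo I is -x_1x_2 + 3x_1 - 3x_2 + 1.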